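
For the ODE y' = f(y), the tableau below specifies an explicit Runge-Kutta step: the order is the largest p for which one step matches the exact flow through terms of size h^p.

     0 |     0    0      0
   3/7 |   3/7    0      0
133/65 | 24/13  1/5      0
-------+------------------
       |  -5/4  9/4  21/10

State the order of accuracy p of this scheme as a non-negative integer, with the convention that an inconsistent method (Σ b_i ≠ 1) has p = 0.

b = (-5/4, 9/4, 21/10)
c = (0, 3/7, 133/65)
Ac = (0, 0, 3/35)
Σ b_i: (-5/4)·1 + 9/4·1 + 21/10·1 = 31/10 ≠ 1 ⇒ order 0.

0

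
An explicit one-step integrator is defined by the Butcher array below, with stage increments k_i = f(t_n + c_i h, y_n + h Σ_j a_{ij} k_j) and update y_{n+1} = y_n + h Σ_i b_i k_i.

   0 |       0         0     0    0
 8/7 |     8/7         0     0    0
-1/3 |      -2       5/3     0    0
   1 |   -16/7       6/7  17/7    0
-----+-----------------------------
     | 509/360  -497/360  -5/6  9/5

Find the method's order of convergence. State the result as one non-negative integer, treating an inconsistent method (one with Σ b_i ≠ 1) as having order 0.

2

b = (509/360, -497/360, -5/6, 9/5)
c = (0, 8/7, -1/3, 1)
Ac = (0, 0, 40/21, 25/147)
Σ b_i: 509/360·1 + (-497/360)·1 + (-5/6)·1 + 9/5·1 = 1 ✓
b·c: (-497/360)·8/7 + (-5/6)·(-1/3) + 9/5·1 = 1/2 ✓
b·c²: (-497/360)·64/49 + (-5/6)·1/9 + 9/5·1 = -181/1890 ≠ 1/3 ⇒ order 2.
b·Ac: (-5/6)·40/21 + 9/5·25/147 = -565/441 ≠ 1/6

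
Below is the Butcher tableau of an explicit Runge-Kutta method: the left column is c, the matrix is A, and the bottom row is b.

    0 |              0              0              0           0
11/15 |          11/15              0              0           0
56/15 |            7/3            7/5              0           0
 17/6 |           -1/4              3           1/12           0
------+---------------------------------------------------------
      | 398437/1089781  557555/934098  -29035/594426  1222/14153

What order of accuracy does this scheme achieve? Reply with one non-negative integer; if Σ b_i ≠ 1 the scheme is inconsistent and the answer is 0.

3

b = (398437/1089781, 557555/934098, -29035/594426, 1222/14153)
c = (0, 11/15, 56/15, 17/6)
Ac = (0, 0, 77/75, 113/45)
Σ b_i: 398437/1089781·1 + 557555/934098·1 + (-29035/594426)·1 + 1222/14153·1 = 1 ✓
b·c: 557555/934098·11/15 + (-29035/594426)·56/15 + 1222/14153·17/6 = 1/2 ✓
b·c²: 557555/934098·121/225 + (-29035/594426)·3136/225 + 1222/14153·289/36 = 1/3 ✓
b·Ac: (-29035/594426)·77/75 + 1222/14153·113/45 = 1/6 ✓
b·c³: 557555/934098·1331/3375 + (-29035/594426)·175616/3375 + 1222/14153·4913/216 = -96909/283060 ≠ 1/4 ⇒ order 3.
b·(c∘Ac): (-29035/594426)·4312/1125 + 1222/14153·1921/270 = 1360033/3184425 ≠ 1/8
b·Ac²: (-29035/594426)·847/1125 + 1222/14153·1873/675 = 258331/1273770 ≠ 1/12
b·A²c: 1222/14153·77/900 = 47047/6368850 ≠ 1/24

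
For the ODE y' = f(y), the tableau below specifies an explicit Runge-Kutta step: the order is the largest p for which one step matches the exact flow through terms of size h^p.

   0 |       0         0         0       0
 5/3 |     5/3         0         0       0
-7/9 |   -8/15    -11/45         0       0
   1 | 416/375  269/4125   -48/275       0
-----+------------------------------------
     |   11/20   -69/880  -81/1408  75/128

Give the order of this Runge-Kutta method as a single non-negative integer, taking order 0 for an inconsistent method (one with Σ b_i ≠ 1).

4

b = (11/20, -69/880, -81/1408, 75/128)
c = (0, 5/3, -7/9, 1)
Ac = (0, 0, -11/27, 11/45)
Σ b_i: 11/20·1 + (-69/880)·1 + (-81/1408)·1 + 75/128·1 = 1 ✓
b·c: (-69/880)·5/3 + (-81/1408)·(-7/9) + 75/128·1 = 1/2 ✓
b·c²: (-69/880)·25/9 + (-81/1408)·49/81 + 75/128·1 = 1/3 ✓
b·Ac: (-81/1408)·(-11/27) + 75/128·11/45 = 1/6 ✓
b·c³: (-69/880)·125/27 + (-81/1408)·(-343/729) + 75/128·1 = 1/4 ✓
b·(c∘Ac): (-81/1408)·77/243 + 75/128·11/45 = 1/8 ✓
b·Ac²: (-81/1408)·(-55/81) + 75/128·17/225 = 1/12 ✓
b·A²c: 75/128·16/225 = 1/24 ✓; 4 stages ⇒ order 4.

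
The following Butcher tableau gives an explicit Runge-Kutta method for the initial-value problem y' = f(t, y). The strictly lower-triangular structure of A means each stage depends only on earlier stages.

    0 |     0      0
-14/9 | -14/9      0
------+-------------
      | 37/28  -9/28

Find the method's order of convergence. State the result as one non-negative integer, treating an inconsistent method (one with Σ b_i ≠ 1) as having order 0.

b = (37/28, -9/28)
c = (0, -14/9)
Σ b_i: 37/28·1 + (-9/28)·1 = 1 ✓
b·c: (-9/28)·(-14/9) = 1/2 ✓; 2 stages ⇒ order 2.

2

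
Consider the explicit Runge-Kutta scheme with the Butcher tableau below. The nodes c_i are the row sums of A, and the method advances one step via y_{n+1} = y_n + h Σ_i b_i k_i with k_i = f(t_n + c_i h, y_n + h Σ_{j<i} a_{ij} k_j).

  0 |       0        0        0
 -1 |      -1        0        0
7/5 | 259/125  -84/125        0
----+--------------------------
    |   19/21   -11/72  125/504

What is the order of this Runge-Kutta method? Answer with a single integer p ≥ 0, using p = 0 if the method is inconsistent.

3

b = (19/21, -11/72, 125/504)
c = (0, -1, 7/5)
Ac = (0, 0, 84/125)
Σ b_i: 19/21·1 + (-11/72)·1 + 125/504·1 = 1 ✓
b·c: (-11/72)·(-1) + 125/504·7/5 = 1/2 ✓
b·c²: (-11/72)·1 + 125/504·49/25 = 1/3 ✓
b·Ac: 125/504·84/125 = 1/6 ✓; 3 stages ⇒ order 3.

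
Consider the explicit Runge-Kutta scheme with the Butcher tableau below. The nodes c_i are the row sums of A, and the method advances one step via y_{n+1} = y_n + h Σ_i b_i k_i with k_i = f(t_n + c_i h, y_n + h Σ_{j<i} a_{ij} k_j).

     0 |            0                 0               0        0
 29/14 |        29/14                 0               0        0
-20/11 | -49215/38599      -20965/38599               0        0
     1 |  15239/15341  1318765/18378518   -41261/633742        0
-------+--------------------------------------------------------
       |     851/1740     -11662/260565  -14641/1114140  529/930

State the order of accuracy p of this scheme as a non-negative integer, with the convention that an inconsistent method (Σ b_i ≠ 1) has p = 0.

4

b = (851/1740, -11662/260565, -14641/1114140, 529/930)
c = (0, 29/14, -20/11, 1)
Ac = (0, 0, -2995/2662, 565/2116)
Σ b_i: 851/1740·1 + (-11662/260565)·1 + (-14641/1114140)·1 + 529/930·1 = 1 ✓
b·c: (-11662/260565)·29/14 + (-14641/1114140)·(-20/11) + 529/930·1 = 1/2 ✓
b·c²: (-11662/260565)·841/196 + (-14641/1114140)·400/121 + 529/930·1 = 1/3 ✓
b·Ac: (-14641/1114140)·(-2995/2662) + 529/930·565/2116 = 1/6 ✓
b·c³: (-11662/260565)·24389/2744 + (-14641/1114140)·(-8000/1331) + 529/930·1 = 1/4 ✓
b·(c∘Ac): (-14641/1114140)·29950/14641 + 529/930·565/2116 = 1/8 ✓
b·Ac²: (-14641/1114140)·(-86855/37268) + 529/930·2745/29624 = 1/12 ✓
b·A²c: 529/930·155/2116 = 1/24 ✓; 4 stages ⇒ order 4.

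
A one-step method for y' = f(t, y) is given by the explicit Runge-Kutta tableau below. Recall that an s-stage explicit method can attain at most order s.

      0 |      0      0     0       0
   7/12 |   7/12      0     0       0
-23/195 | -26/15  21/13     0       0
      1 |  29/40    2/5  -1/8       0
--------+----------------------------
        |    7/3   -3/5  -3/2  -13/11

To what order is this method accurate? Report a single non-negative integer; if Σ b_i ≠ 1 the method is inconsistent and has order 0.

0

b = (7/3, -3/5, -3/2, -13/11)
c = (0, 7/12, -23/195, 1)
Ac = (0, 0, 49/52, 129/520)
Σ b_i: 7/3·1 + (-3/5)·1 + (-3/2)·1 + (-13/11)·1 = -313/330 ≠ 1 ⇒ order 0.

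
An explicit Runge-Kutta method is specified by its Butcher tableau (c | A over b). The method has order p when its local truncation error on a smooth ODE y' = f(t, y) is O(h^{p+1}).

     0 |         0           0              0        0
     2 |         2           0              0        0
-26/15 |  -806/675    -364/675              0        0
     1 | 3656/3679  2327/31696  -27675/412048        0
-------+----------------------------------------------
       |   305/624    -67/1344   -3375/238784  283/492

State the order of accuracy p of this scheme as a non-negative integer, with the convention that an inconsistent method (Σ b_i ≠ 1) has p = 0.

b = (305/624, -67/1344, -3375/238784, 283/492)
c = (0, 2, -26/15, 1)
Ac = (0, 0, -728/675, 149/566)
Σ b_i: 305/624·1 + (-67/1344)·1 + (-3375/238784)·1 + 283/492·1 = 1 ✓
b·c: (-67/1344)·2 + (-3375/238784)·(-26/15) + 283/492·1 = 1/2 ✓
b·c²: (-67/1344)·4 + (-3375/238784)·676/225 + 283/492·1 = 1/3 ✓
b·Ac: (-3375/238784)·(-728/675) + 283/492·149/566 = 1/6 ✓
b·c³: (-67/1344)·8 + (-3375/238784)·(-17576/3375) + 283/492·1 = 1/4 ✓
b·(c∘Ac): (-3375/238784)·18928/10125 + 283/492·149/566 = 1/8 ✓
b·Ac²: (-3375/238784)·(-1456/675) + 283/492·26/283 = 1/12 ✓
b·A²c: 283/492·41/566 = 1/24 ✓; 4 stages ⇒ order 4.

4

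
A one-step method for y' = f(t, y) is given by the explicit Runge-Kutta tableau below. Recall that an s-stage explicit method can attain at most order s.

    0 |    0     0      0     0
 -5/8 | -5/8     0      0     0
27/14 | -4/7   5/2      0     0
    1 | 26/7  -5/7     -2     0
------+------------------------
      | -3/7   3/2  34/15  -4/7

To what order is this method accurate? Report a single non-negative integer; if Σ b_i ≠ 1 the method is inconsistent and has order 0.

b = (-3/7, 3/2, 34/15, -4/7)
c = (0, -5/8, 27/14, 1)
Ac = (0, 0, -25/16, -191/56)
Σ b_i: (-3/7)·1 + 3/2·1 + 34/15·1 + (-4/7)·1 = 83/30 ≠ 1 ⇒ order 0.

0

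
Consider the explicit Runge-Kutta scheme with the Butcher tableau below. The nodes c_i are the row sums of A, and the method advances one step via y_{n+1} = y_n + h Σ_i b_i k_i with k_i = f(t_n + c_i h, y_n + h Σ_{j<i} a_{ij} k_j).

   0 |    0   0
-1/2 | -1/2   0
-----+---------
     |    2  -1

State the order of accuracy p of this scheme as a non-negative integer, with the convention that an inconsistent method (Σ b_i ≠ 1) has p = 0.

2

b = (2, -1)
c = (0, -1/2)
Σ b_i: 2·1 + (-1)·1 = 1 ✓
b·c: (-1)·(-1/2) = 1/2 ✓; 2 stages ⇒ order 2.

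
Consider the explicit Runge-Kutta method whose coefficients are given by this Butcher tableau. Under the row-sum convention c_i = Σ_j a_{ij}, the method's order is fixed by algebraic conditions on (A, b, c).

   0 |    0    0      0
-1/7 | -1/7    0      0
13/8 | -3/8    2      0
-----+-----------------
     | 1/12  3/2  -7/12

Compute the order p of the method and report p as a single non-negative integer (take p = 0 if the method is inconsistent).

b = (1/12, 3/2, -7/12)
c = (0, -1/7, 13/8)
Ac = (0, 0, -2/7)
Σ b_i: 1/12·1 + 3/2·1 + (-7/12)·1 = 1 ✓
b·c: 3/2·(-1/7) + (-7/12)·13/8 = -781/672 ≠ 1/2 ⇒ order 1.

1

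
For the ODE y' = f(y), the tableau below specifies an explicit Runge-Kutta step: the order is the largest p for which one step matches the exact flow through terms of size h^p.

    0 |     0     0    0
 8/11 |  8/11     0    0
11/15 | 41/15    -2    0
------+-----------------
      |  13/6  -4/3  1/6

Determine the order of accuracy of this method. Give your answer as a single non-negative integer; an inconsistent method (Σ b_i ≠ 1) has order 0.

1

b = (13/6, -4/3, 1/6)
c = (0, 8/11, 11/15)
Ac = (0, 0, -16/11)
Σ b_i: 13/6·1 + (-4/3)·1 + 1/6·1 = 1 ✓
b·c: (-4/3)·8/11 + 1/6·11/15 = -839/990 ≠ 1/2 ⇒ order 1.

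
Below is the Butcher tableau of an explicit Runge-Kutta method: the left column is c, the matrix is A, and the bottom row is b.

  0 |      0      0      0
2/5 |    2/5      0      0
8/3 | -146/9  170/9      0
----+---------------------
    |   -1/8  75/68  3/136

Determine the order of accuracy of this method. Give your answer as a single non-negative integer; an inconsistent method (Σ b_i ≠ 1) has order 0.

b = (-1/8, 75/68, 3/136)
c = (0, 2/5, 8/3)
Ac = (0, 0, 68/9)
Σ b_i: (-1/8)·1 + 75/68·1 + 3/136·1 = 1 ✓
b·c: 75/68·2/5 + 3/136·8/3 = 1/2 ✓
b·c²: 75/68·4/25 + 3/136·64/9 = 1/3 ✓
b·Ac: 3/136·68/9 = 1/6 ✓; 3 stages ⇒ order 3.

3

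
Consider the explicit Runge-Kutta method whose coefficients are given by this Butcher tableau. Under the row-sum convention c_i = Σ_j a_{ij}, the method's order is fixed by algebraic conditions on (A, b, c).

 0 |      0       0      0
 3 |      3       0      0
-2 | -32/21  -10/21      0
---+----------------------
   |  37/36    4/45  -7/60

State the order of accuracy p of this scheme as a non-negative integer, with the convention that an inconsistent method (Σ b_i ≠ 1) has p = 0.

b = (37/36, 4/45, -7/60)
c = (0, 3, -2)
Ac = (0, 0, -10/7)
Σ b_i: 37/36·1 + 4/45·1 + (-7/60)·1 = 1 ✓
b·c: 4/45·3 + (-7/60)·(-2) = 1/2 ✓
b·c²: 4/45·9 + (-7/60)·4 = 1/3 ✓
b·Ac: (-7/60)·(-10/7) = 1/6 ✓; 3 stages ⇒ order 3.

3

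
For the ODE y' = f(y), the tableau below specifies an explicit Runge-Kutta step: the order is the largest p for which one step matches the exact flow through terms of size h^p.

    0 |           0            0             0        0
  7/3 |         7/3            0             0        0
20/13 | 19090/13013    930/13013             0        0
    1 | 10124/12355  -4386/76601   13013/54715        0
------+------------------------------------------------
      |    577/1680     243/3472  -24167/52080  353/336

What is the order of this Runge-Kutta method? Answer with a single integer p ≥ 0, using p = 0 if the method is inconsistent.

b = (577/1680, 243/3472, -24167/52080, 353/336)
c = (0, 7/3, 20/13, 1)
Ac = (0, 0, 310/1859, 82/353)
Σ b_i: 577/1680·1 + 243/3472·1 + (-24167/52080)·1 + 353/336·1 = 1 ✓
b·c: 243/3472·7/3 + (-24167/52080)·20/13 + 353/336·1 = 1/2 ✓
b·c²: 243/3472·49/9 + (-24167/52080)·400/169 + 353/336·1 = 1/3 ✓
b·Ac: (-24167/52080)·310/1859 + 353/336·82/353 = 1/6 ✓
b·c³: 243/3472·343/27 + (-24167/52080)·8000/2197 + 353/336·1 = 1/4 ✓
b·(c∘Ac): (-24167/52080)·6200/24167 + 353/336·82/353 = 1/8 ✓
b·Ac²: (-24167/52080)·2170/5577 + 353/336·266/1059 = 1/12 ✓
b·A²c: 353/336·14/353 = 1/24 ✓; 4 stages ⇒ order 4.

4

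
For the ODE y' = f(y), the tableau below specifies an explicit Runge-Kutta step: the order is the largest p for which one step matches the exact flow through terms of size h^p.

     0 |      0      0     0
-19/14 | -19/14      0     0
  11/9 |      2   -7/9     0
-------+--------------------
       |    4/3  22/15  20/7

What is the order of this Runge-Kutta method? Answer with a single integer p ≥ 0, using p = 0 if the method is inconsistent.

b = (4/3, 22/15, 20/7)
c = (0, -19/14, 11/9)
Ac = (0, 0, 19/18)
Σ b_i: 4/3·1 + 22/15·1 + 20/7·1 = 198/35 ≠ 1 ⇒ order 0.

0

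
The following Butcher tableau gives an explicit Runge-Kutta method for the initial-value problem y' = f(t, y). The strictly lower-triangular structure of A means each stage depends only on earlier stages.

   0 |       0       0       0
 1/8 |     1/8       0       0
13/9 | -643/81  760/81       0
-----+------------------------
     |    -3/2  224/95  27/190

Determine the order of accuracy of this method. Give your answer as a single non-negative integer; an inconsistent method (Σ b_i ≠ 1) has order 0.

3

b = (-3/2, 224/95, 27/190)
c = (0, 1/8, 13/9)
Ac = (0, 0, 95/81)
Σ b_i: (-3/2)·1 + 224/95·1 + 27/190·1 = 1 ✓
b·c: 224/95·1/8 + 27/190·13/9 = 1/2 ✓
b·c²: 224/95·1/64 + 27/190·169/81 = 1/3 ✓
b·Ac: 27/190·95/81 = 1/6 ✓; 3 stages ⇒ order 3.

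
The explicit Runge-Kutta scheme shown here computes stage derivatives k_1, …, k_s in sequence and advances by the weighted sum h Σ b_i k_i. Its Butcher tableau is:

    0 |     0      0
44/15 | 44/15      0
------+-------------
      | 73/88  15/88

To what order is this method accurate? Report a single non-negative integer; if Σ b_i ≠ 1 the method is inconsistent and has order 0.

b = (73/88, 15/88)
c = (0, 44/15)
Σ b_i: 73/88·1 + 15/88·1 = 1 ✓
b·c: 15/88·44/15 = 1/2 ✓; 2 stages ⇒ order 2.

2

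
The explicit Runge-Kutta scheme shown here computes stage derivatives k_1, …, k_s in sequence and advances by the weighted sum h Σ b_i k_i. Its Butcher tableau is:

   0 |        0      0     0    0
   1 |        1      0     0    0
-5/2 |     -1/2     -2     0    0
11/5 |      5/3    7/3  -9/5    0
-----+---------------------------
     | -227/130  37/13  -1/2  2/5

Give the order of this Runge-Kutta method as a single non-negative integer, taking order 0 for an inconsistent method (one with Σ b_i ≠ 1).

b = (-227/130, 37/13, -1/2, 2/5)
c = (0, 1, -5/2, 11/5)
Ac = (0, 0, -2, 41/6)
Σ b_i: (-227/130)·1 + 37/13·1 + (-1/2)·1 + 2/5·1 = 1 ✓
b·c: 37/13·1 + (-1/2)·(-5/2) + 2/5·11/5 = 6469/1300 ≠ 1/2 ⇒ order 1.

1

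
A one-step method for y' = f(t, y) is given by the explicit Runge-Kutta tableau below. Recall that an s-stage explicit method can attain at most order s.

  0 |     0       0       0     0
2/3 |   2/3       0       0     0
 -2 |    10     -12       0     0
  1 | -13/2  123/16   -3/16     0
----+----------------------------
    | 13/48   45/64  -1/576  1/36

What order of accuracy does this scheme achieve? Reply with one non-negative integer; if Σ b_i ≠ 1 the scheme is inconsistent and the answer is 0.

b = (13/48, 45/64, -1/576, 1/36)
c = (0, 2/3, -2, 1)
Ac = (0, 0, -8, 11/2)
Σ b_i: 13/48·1 + 45/64·1 + (-1/576)·1 + 1/36·1 = 1 ✓
b·c: 45/64·2/3 + (-1/576)·(-2) + 1/36·1 = 1/2 ✓
b·c²: 45/64·4/9 + (-1/576)·4 + 1/36·1 = 1/3 ✓
b·Ac: (-1/576)·(-8) + 1/36·11/2 = 1/6 ✓
b·c³: 45/64·8/27 + (-1/576)·(-8) + 1/36·1 = 1/4 ✓
b·(c∘Ac): (-1/576)·16 + 1/36·11/2 = 1/8 ✓
b·Ac²: (-1/576)·(-16/3) + 1/36·8/3 = 1/12 ✓
b·A²c: 1/36·3/2 = 1/24 ✓; 4 stages ⇒ order 4.

4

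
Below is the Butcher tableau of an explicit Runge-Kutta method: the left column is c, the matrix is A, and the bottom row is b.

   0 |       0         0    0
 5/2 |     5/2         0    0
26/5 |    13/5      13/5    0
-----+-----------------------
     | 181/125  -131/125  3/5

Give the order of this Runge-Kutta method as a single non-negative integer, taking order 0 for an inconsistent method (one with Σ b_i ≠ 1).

2

b = (181/125, -131/125, 3/5)
c = (0, 5/2, 26/5)
Ac = (0, 0, 13/2)
Σ b_i: 181/125·1 + (-131/125)·1 + 3/5·1 = 1 ✓
b·c: (-131/125)·5/2 + 3/5·26/5 = 1/2 ✓
b·c²: (-131/125)·25/4 + 3/5·676/25 = 4837/500 ≠ 1/3 ⇒ order 2.
b·Ac: 3/5·13/2 = 39/10 ≠ 1/6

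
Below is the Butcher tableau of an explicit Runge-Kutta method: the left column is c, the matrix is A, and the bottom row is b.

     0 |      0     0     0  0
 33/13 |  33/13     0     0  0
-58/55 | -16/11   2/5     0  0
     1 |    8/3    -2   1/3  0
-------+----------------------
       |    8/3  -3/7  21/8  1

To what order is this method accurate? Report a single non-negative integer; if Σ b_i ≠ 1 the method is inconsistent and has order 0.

b = (8/3, -3/7, 21/8, 1)
c = (0, 33/13, -58/55, 1)
Ac = (0, 0, 66/65, -11644/2145)
Σ b_i: 8/3·1 + (-3/7)·1 + 21/8·1 + 1·1 = 985/168 ≠ 1 ⇒ order 0.

0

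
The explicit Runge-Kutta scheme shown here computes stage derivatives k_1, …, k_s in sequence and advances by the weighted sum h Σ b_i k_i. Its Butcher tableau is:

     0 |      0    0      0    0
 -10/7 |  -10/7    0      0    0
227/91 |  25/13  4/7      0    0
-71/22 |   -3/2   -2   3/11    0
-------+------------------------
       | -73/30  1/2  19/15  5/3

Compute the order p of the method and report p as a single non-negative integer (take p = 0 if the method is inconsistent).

1

b = (-73/30, 1/2, 19/15, 5/3)
c = (0, -10/7, 227/91, -71/22)
Ac = (0, 0, -40/49, 3541/1001)
Σ b_i: (-73/30)·1 + 1/2·1 + 19/15·1 + 5/3·1 = 1 ✓
b·c: 1/2·(-10/7) + 19/15·227/91 + 5/3·(-71/22) = -29363/10010 ≠ 1/2 ⇒ order 1.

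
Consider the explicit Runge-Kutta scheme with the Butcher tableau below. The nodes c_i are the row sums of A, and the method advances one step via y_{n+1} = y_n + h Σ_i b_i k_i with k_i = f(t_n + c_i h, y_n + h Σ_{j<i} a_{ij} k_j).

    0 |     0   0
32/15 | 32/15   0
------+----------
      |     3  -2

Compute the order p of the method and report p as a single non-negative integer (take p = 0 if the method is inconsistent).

b = (3, -2)
c = (0, 32/15)
Σ b_i: 3·1 + (-2)·1 = 1 ✓
b·c: (-2)·32/15 = -64/15 ≠ 1/2 ⇒ order 1.

1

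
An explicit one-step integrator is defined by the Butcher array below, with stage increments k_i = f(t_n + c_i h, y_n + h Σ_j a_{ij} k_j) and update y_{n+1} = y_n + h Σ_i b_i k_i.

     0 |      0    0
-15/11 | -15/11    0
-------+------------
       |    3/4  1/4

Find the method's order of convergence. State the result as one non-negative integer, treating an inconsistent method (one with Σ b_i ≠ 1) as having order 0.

b = (3/4, 1/4)
c = (0, -15/11)
Σ b_i: 3/4·1 + 1/4·1 = 1 ✓
b·c: 1/4·(-15/11) = -15/44 ≠ 1/2 ⇒ order 1.

1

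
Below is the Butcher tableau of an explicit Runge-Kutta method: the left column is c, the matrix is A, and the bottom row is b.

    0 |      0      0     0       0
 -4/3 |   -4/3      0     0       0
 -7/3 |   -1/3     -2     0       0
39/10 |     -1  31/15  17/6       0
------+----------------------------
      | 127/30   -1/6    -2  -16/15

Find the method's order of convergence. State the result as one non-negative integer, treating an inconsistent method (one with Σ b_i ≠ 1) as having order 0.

1

b = (127/30, -1/6, -2, -16/15)
c = (0, -4/3, -7/3, 39/10)
Ac = (0, 0, 8/3, -281/30)
Σ b_i: 127/30·1 + (-1/6)·1 + (-2)·1 + (-16/15)·1 = 1 ✓
b·c: (-1/6)·(-4/3) + (-2)·(-7/3) + (-16/15)·39/10 = 164/225 ≠ 1/2 ⇒ order 1.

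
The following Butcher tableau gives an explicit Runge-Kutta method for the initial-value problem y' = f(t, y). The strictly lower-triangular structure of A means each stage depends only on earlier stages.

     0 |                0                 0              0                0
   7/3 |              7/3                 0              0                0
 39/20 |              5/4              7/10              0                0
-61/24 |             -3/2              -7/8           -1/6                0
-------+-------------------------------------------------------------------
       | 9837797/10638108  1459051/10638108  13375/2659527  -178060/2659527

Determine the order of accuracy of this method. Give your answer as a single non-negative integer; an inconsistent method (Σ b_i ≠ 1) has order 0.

3

b = (9837797/10638108, 1459051/10638108, 13375/2659527, -178060/2659527)
c = (0, 7/3, 39/20, -61/24)
Ac = (0, 0, 49/30, -71/30)
Σ b_i: 9837797/10638108·1 + 1459051/10638108·1 + 13375/2659527·1 + (-178060/2659527)·1 = 1 ✓
b·c: 1459051/10638108·7/3 + 13375/2659527·39/20 + (-178060/2659527)·(-61/24) = 1/2 ✓
b·c²: 1459051/10638108·49/9 + 13375/2659527·1521/400 + (-178060/2659527)·3721/576 = 1/3 ✓
b·Ac: 13375/2659527·49/30 + (-178060/2659527)·(-71/30) = 1/6 ✓
b·c³: 1459051/10638108·343/27 + 13375/2659527·59319/8000 + (-178060/2659527)·(-226981/13824) = 226165369/78558336 ≠ 1/4 ⇒ order 3.
b·(c∘Ac): 13375/2659527·637/200 + (-178060/2659527)·4331/720 = -74050631/191485944 ≠ 1/8
b·Ac²: 13375/2659527·343/90 + (-178060/2659527)·(-38863/7200) = 9342251/24549480 ≠ 1/12
b·A²c: (-178060/2659527)·(-49/180) = 436247/23935743 ≠ 1/24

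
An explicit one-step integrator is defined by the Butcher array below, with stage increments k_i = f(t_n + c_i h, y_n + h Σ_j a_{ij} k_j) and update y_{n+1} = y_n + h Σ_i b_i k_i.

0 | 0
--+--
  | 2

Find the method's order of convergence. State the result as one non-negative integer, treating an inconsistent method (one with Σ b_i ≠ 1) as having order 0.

0

b = (2)
c = (0)
Σ b_i: 2·1 = 2 ≠ 1 ⇒ order 0.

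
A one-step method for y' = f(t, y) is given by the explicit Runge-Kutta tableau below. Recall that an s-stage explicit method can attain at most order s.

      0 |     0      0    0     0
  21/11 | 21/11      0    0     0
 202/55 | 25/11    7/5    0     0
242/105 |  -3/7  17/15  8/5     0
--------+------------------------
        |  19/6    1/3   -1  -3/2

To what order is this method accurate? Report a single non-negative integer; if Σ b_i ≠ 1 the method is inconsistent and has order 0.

b = (19/6, 1/3, -1, -3/2)
c = (0, 21/11, 202/55, 242/105)
Ac = (0, 0, 147/55, 201/25)
Σ b_i: 19/6·1 + 1/3·1 + (-1)·1 + (-3/2)·1 = 1 ✓
b·c: 1/3·21/11 + (-1)·202/55 + (-3/2)·242/105 = -500/77 ≠ 1/2 ⇒ order 1.

1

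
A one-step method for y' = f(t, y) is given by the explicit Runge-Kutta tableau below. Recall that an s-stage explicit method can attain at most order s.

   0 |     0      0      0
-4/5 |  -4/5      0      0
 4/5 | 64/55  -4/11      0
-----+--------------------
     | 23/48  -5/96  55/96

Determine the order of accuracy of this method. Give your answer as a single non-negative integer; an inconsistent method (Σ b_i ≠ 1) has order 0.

b = (23/48, -5/96, 55/96)
c = (0, -4/5, 4/5)
Ac = (0, 0, 16/55)
Σ b_i: 23/48·1 + (-5/96)·1 + 55/96·1 = 1 ✓
b·c: (-5/96)·(-4/5) + 55/96·4/5 = 1/2 ✓
b·c²: (-5/96)·16/25 + 55/96·16/25 = 1/3 ✓
b·Ac: 55/96·16/55 = 1/6 ✓; 3 stages ⇒ order 3.

3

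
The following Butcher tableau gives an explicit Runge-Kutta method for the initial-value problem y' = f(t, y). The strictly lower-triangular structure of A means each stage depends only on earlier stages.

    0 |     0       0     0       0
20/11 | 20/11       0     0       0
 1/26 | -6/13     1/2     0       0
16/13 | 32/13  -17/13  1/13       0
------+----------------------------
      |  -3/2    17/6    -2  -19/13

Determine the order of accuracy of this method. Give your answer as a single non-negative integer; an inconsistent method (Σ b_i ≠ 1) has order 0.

0

b = (-3/2, 17/6, -2, -19/13)
c = (0, 20/11, 1/26, 16/13)
Ac = (0, 0, 10/11, -8829/3718)
Σ b_i: (-3/2)·1 + 17/6·1 + (-2)·1 + (-19/13)·1 = -83/39 ≠ 1 ⇒ order 0.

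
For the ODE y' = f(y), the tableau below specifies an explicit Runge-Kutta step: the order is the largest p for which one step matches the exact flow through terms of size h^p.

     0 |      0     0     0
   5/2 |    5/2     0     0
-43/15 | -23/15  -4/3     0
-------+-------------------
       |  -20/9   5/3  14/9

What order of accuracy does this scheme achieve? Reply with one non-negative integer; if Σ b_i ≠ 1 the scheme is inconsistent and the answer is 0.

1

b = (-20/9, 5/3, 14/9)
c = (0, 5/2, -43/15)
Ac = (0, 0, -10/3)
Σ b_i: (-20/9)·1 + 5/3·1 + 14/9·1 = 1 ✓
b·c: 5/3·5/2 + 14/9·(-43/15) = -79/270 ≠ 1/2 ⇒ order 1.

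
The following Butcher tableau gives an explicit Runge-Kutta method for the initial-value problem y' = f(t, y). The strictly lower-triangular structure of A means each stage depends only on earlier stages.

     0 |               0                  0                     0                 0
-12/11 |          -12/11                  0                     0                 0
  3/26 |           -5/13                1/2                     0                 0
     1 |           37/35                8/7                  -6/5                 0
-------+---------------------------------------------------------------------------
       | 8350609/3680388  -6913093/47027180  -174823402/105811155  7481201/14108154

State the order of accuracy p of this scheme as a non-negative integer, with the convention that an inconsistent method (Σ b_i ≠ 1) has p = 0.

3

b = (8350609/3680388, -6913093/47027180, -174823402/105811155, 7481201/14108154)
c = (0, -12/11, 3/26, 1)
Ac = (0, 0, -6/11, -6933/5005)
Σ b_i: 8350609/3680388·1 + (-6913093/47027180)·1 + (-174823402/105811155)·1 + 7481201/14108154·1 = 1 ✓
b·c: (-6913093/47027180)·(-12/11) + (-174823402/105811155)·3/26 + 7481201/14108154·1 = 1/2 ✓
b·c²: (-6913093/47027180)·144/121 + (-174823402/105811155)·9/676 + 7481201/14108154·1 = 1/3 ✓
b·Ac: (-174823402/105811155)·(-6/11) + 7481201/14108154·(-6933/5005) = 1/6 ✓
b·c³: (-6913093/47027180)·(-1728/1331) + (-174823402/105811155)·27/17576 + 7481201/14108154·1 = 126062773/175431828 ≠ 1/4 ⇒ order 3.
b·(c∘Ac): (-174823402/105811155)·(-9/143) + 7481201/14108154·(-6933/5005) = -7091031/11245630 ≠ 1/8
b·Ac²: (-174823402/105811155)·72/121 + 7481201/14108154·1924011/1431430 = -15811525/58477276 ≠ 1/12
b·A²c: 7481201/14108154·36/55 = 44887206/129324745 ≠ 1/24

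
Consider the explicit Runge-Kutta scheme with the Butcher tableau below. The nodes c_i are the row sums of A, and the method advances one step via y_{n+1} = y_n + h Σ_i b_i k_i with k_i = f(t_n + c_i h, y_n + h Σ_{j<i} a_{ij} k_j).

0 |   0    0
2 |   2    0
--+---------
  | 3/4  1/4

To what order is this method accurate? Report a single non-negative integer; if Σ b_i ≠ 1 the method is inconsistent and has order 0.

b = (3/4, 1/4)
c = (0, 2)
Σ b_i: 3/4·1 + 1/4·1 = 1 ✓
b·c: 1/4·2 = 1/2 ✓; 2 stages ⇒ order 2.

2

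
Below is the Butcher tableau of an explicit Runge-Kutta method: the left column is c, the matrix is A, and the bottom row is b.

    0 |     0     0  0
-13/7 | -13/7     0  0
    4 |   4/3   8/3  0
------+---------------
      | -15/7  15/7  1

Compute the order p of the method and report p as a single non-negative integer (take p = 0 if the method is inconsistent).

1

b = (-15/7, 15/7, 1)
c = (0, -13/7, 4)
Ac = (0, 0, -104/21)
Σ b_i: (-15/7)·1 + 15/7·1 + 1·1 = 1 ✓
b·c: 15/7·(-13/7) + 1·4 = 1/49 ≠ 1/2 ⇒ order 1.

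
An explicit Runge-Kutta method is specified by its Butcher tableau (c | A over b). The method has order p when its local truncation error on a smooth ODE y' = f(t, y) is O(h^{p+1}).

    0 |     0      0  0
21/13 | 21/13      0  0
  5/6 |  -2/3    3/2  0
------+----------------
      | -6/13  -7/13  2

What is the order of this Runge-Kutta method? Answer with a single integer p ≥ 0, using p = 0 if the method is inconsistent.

b = (-6/13, -7/13, 2)
c = (0, 21/13, 5/6)
Ac = (0, 0, 63/26)
Σ b_i: (-6/13)·1 + (-7/13)·1 + 2·1 = 1 ✓
b·c: (-7/13)·21/13 + 2·5/6 = 404/507 ≠ 1/2 ⇒ order 1.

1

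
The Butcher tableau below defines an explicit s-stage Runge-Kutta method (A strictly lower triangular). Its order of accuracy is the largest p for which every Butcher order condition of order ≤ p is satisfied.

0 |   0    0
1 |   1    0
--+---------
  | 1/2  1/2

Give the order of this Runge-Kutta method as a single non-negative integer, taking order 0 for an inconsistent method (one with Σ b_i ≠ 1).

b = (1/2, 1/2)
c = (0, 1)
Σ b_i: 1/2·1 + 1/2·1 = 1 ✓
b·c: 1/2·1 = 1/2 ✓; 2 stages ⇒ order 2.

2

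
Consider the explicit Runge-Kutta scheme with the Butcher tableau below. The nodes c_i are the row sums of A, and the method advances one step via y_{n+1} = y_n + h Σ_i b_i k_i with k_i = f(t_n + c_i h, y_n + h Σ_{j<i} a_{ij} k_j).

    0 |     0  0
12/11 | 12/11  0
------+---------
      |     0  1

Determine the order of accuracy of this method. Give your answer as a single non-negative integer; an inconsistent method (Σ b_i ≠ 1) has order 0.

1

b = (0, 1)
c = (0, 12/11)
Σ b_i: 1·1 = 1 ✓
b·c: 1·12/11 = 12/11 ≠ 1/2 ⇒ order 1.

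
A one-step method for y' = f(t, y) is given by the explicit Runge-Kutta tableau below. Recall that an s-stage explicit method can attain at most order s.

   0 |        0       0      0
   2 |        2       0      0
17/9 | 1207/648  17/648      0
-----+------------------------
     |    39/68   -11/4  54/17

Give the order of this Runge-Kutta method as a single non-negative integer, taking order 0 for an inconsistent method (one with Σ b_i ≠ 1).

3

b = (39/68, -11/4, 54/17)
c = (0, 2, 17/9)
Ac = (0, 0, 17/324)
Σ b_i: 39/68·1 + (-11/4)·1 + 54/17·1 = 1 ✓
b·c: (-11/4)·2 + 54/17·17/9 = 1/2 ✓
b·c²: (-11/4)·4 + 54/17·289/81 = 1/3 ✓
b·Ac: 54/17·17/324 = 1/6 ✓; 3 stages ⇒ order 3.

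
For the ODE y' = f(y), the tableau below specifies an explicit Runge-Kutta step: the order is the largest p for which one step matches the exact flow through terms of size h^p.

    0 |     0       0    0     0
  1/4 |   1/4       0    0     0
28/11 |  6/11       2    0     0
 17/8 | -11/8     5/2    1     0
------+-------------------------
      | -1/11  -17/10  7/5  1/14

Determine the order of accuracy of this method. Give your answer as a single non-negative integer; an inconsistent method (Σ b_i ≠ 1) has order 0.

0

b = (-1/11, -17/10, 7/5, 1/14)
c = (0, 1/4, 28/11, 17/8)
Ac = (0, 0, 1/2, 279/88)
Σ b_i: (-1/11)·1 + (-17/10)·1 + 7/5·1 + 1/14·1 = -123/385 ≠ 1 ⇒ order 0.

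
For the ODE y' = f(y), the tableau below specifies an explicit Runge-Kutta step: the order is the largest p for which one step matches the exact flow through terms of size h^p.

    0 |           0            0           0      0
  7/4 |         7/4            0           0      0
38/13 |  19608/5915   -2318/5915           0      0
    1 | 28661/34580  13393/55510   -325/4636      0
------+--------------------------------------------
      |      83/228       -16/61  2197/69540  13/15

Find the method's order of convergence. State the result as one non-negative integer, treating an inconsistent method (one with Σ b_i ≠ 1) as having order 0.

4

b = (83/228, -16/61, 2197/69540, 13/15)
c = (0, 7/4, 38/13, 1)
Ac = (0, 0, -1159/1690, 113/520)
Σ b_i: 83/228·1 + (-16/61)·1 + 2197/69540·1 + 13/15·1 = 1 ✓
b·c: (-16/61)·7/4 + 2197/69540·38/13 + 13/15·1 = 1/2 ✓
b·c²: (-16/61)·49/16 + 2197/69540·1444/169 + 13/15·1 = 1/3 ✓
b·Ac: 2197/69540·(-1159/1690) + 13/15·113/520 = 1/6 ✓
b·c³: (-16/61)·343/64 + 2197/69540·54872/2197 + 13/15·1 = 1/4 ✓
b·(c∘Ac): 2197/69540·(-22021/10985) + 13/15·113/520 = 1/8 ✓
b·Ac²: 2197/69540·(-8113/6760) + 13/15·291/2080 = 1/12 ✓
b·A²c: 13/15·5/104 = 1/24 ✓; 4 stages ⇒ order 4.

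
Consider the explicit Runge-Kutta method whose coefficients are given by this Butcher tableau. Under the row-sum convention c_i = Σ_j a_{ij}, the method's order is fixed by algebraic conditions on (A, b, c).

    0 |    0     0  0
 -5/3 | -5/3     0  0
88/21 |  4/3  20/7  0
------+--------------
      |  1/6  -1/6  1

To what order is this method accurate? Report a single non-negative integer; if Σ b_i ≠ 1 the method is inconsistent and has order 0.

b = (1/6, -1/6, 1)
c = (0, -5/3, 88/21)
Ac = (0, 0, -100/21)
Σ b_i: 1/6·1 + (-1/6)·1 + 1·1 = 1 ✓
b·c: (-1/6)·(-5/3) + 1·88/21 = 563/126 ≠ 1/2 ⇒ order 1.

1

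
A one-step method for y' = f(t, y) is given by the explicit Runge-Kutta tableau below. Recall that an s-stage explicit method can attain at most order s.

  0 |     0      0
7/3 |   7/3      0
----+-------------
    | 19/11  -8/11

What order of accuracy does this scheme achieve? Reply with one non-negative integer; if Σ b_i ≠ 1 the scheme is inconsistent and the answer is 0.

b = (19/11, -8/11)
c = (0, 7/3)
Σ b_i: 19/11·1 + (-8/11)·1 = 1 ✓
b·c: (-8/11)·7/3 = -56/33 ≠ 1/2 ⇒ order 1.

1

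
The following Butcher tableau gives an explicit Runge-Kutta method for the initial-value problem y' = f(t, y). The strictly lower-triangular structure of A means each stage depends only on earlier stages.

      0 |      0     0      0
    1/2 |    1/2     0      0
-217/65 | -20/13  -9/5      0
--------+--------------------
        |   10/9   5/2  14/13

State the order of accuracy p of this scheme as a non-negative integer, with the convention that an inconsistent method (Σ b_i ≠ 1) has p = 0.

0

b = (10/9, 5/2, 14/13)
c = (0, 1/2, -217/65)
Ac = (0, 0, -9/10)
Σ b_i: 10/9·1 + 5/2·1 + 14/13·1 = 1097/234 ≠ 1 ⇒ order 0.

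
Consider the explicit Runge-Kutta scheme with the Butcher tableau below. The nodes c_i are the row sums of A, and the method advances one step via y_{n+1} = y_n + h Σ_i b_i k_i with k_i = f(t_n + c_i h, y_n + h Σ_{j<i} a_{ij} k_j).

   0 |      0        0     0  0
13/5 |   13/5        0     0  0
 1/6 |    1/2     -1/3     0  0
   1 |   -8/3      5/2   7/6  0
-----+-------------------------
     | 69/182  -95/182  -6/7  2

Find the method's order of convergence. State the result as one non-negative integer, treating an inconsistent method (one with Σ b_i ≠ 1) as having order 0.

2

b = (69/182, -95/182, -6/7, 2)
c = (0, 13/5, 1/6, 1)
Ac = (0, 0, -13/15, 241/36)
Σ b_i: 69/182·1 + (-95/182)·1 + (-6/7)·1 + 2·1 = 1 ✓
b·c: (-95/182)·13/5 + (-6/7)·1/6 + 2·1 = 1/2 ✓
b·c²: (-95/182)·169/25 + (-6/7)·1/36 + 2·1 = -163/105 ≠ 1/3 ⇒ order 2.
b·Ac: (-6/7)·(-13/15) + 2·241/36 = 8903/630 ≠ 1/6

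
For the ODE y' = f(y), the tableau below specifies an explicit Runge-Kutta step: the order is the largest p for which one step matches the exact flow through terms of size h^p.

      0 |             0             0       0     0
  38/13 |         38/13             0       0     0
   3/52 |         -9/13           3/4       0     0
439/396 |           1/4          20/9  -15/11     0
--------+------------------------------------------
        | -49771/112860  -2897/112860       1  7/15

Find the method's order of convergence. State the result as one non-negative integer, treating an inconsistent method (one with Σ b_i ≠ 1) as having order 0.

b = (-49771/112860, -2897/112860, 1, 7/15)
c = (0, 38/13, 3/52, 439/396)
Ac = (0, 0, 57/26, 33035/5148)
Σ b_i: (-49771/112860)·1 + (-2897/112860)·1 + 1·1 + 7/15·1 = 1 ✓
b·c: (-2897/112860)·38/13 + 1·3/52 + 7/15·439/396 = 1/2 ✓
b·c²: (-2897/112860)·1444/169 + 1·9/2704 + 7/15·192721/156816 = 71061983/198764280 ≠ 1/3 ⇒ order 2.
b·Ac: 1·57/26 + 7/15·33035/5148 = 80107/15444 ≠ 1/6

2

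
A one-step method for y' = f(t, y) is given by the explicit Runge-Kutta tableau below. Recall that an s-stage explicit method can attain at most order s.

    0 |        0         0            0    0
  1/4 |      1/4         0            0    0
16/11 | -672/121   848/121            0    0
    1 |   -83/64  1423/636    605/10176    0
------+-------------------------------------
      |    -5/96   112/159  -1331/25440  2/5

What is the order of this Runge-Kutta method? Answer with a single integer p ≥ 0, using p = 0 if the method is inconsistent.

4

b = (-5/96, 112/159, -1331/25440, 2/5)
c = (0, 1/4, 16/11, 1)
Ac = (0, 0, 212/121, 31/48)
Σ b_i: (-5/96)·1 + 112/159·1 + (-1331/25440)·1 + 2/5·1 = 1 ✓
b·c: 112/159·1/4 + (-1331/25440)·16/11 + 2/5·1 = 1/2 ✓
b·c²: 112/159·1/16 + (-1331/25440)·256/121 + 2/5·1 = 1/3 ✓
b·Ac: (-1331/25440)·212/121 + 2/5·31/48 = 1/6 ✓
b·c³: 112/159·1/64 + (-1331/25440)·4096/1331 + 2/5·1 = 1/4 ✓
b·(c∘Ac): (-1331/25440)·3392/1331 + 2/5·31/48 = 1/8 ✓
b·Ac²: (-1331/25440)·53/121 + 2/5·17/64 = 1/12 ✓
b·A²c: 2/5·5/48 = 1/24 ✓; 4 stages ⇒ order 4.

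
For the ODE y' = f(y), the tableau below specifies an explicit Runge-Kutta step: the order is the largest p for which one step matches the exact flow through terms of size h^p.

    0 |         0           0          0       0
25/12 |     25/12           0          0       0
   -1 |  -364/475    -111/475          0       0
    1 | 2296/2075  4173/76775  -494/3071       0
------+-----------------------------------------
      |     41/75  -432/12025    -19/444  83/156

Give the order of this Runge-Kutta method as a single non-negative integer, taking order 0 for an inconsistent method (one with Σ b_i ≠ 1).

4

b = (41/75, -432/12025, -19/444, 83/156)
c = (0, 25/12, -1, 1)
Ac = (0, 0, -37/76, 91/332)
Σ b_i: 41/75·1 + (-432/12025)·1 + (-19/444)·1 + 83/156·1 = 1 ✓
b·c: (-432/12025)·25/12 + (-19/444)·(-1) + 83/156·1 = 1/2 ✓
b·c²: (-432/12025)·625/144 + (-19/444)·1 + 83/156·1 = 1/3 ✓
b·Ac: (-19/444)·(-37/76) + 83/156·91/332 = 1/6 ✓
b·c³: (-432/12025)·15625/1728 + (-19/444)·(-1) + 83/156·1 = 1/4 ✓
b·(c∘Ac): (-19/444)·37/76 + 83/156·91/332 = 1/8 ✓
b·Ac²: (-19/444)·(-925/912) + 83/156·299/3984 = 1/12 ✓
b·A²c: 83/156·13/166 = 1/24 ✓; 4 stages ⇒ order 4.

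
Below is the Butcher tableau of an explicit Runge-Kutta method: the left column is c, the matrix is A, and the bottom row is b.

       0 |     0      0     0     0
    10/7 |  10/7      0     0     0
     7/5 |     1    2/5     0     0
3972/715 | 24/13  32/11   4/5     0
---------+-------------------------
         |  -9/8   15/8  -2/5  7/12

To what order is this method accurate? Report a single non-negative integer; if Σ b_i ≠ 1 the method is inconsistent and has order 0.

b = (-9/8, 15/8, -2/5, 7/12)
c = (0, 10/7, 7/5, 3972/715)
Ac = (0, 0, 4/7, 10156/1925)
Σ b_i: (-9/8)·1 + 15/8·1 + (-2/5)·1 + 7/12·1 = 14/15 ≠ 1 ⇒ order 0.

0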